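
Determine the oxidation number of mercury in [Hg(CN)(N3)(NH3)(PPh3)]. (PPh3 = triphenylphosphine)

+2

No counter-ion: the bracketed complex is neutral.
Ligand charges: 1×N3 = -1; 1×NH3 neutral; 1×PPh3 neutral; 1×CN = -1; sum -2.
Hg + (-2) = 0 ⇒ Hg is +2.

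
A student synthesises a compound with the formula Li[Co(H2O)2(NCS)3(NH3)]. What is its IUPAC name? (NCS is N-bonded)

lithium amminediaquatriisothiocyanatocobaltate(II)

The 1 lithium counter-ion carries a total charge of +1, so each complex ion is 1−.
Ligand charges: 2×aqua (neutral), 1×ammine (neutral), 3×isothiocyanato (-1 each); total -3. So Co + (-3) = 1−, giving Co = +2.
Ligands are named alphabetically: ammine before aqua before isothiocyanato.
The complex ion is anionic, so cobalt takes the -ate form cobaltate(II).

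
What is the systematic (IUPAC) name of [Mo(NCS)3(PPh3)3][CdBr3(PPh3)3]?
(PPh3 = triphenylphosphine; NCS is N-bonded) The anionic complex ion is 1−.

Both ions are complex: the cation is named first with the plain metal name, the anion second with the -ate form; each ion's ligands are alphabetised independently.
The complex anion is given as 1−; its ligand charges sum to -3, so Cd = +2.
A 1:1 salt means the cation carries the equal and opposite charge, 1+.
Cation: ligand charges sum to -3; for the ion to be 1+, Mo = +4.

triisothiocyanatotris(triphenylphosphine)molybdenum(IV) tribromotris(triphenylphosphine)cadmate(II)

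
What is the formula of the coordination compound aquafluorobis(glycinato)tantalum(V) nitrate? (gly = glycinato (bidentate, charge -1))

Ligands: 1 fluoro (F, -1), 2 glycinato (gly, -1), 1 aqua (H2O, neutral). Ligand charge sum = -3.
With Ta in oxidation state +5, the complex ion is [Ta...]^2+.
Charge balance with nitrate (-1) requires 1 complex ion per 2 nitrate.

[TaF(gly)2(H2O)](NO3)2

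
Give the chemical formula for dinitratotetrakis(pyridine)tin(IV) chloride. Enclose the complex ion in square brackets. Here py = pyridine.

[Sn(NO3)2(py)4]Cl2

Ligands: 2 nitrato (NO3, -1), 4 pyridine (py, neutral). Ligand charge sum = -2.
With Sn in oxidation state +4, the complex ion is [Sn...]^2+.
Charge balance with chloride (-1) requires 1 complex ion per 2 chloride.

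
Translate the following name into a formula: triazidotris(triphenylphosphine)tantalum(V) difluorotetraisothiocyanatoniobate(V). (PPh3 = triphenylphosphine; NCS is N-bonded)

[Ta(N3)3(PPh3)3][NbF2(NCS)4]2

Cation [Ta…]: ligand charges -3, Ta(V) ⇒ ion charge 2+.
Anion [Nb…]: ligand charges -6, Nb(V) ⇒ ion charge 1−.
One 2+ cation requires 2 of the 1− anion.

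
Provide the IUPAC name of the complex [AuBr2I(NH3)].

There is no counter-ion, so the complex is neutral overall.
Ligand charges: 1×iodo (-1 each), 2×bromo (-1 each), 1×ammine (neutral); total -3. So Au + (-3) = 0, giving Au = +3.
Ligands are named alphabetically: ammine before bromo before iodo.

amminedibromoiodogold(III)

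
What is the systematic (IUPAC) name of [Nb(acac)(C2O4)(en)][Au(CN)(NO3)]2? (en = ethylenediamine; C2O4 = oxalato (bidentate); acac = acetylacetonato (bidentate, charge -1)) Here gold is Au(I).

Both ions are complex: the cation is named first with the plain metal name, the anion second with the -ate form; each ion's ligands are alphabetised independently.
Au is given as +1; the anion's ligand charges sum to -2, so the complex anion is 1−.
With 2 anions per cation, the cation must be 2×1 = 2+.
Cation: ligand charges sum to -3; for the ion to be 2+, Nb = +5.

(acetylacetonato)(ethylenediamine)oxalatoniobium(V) cyanonitratoaurate(I)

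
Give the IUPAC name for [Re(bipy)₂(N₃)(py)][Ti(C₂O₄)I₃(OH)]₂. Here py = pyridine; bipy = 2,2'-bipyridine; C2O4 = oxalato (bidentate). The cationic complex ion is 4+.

azidobis(2,2'-bipyridine)(pyridine)rhenium(V) hydroxotriiodooxalatotitanate(IV)

Both ions are complex: the cation is named first with the plain metal name, the anion second with the -ate form; each ion's ligands are alphabetised independently.
The complex cation is given as 4+; its ligand charges sum to -1, so Re = +5.
With 2 anions per cation, each anion must be 4/2 = 2−.
Anion: ligand charges sum to -6; for the ion to be 2−, Ti = +4.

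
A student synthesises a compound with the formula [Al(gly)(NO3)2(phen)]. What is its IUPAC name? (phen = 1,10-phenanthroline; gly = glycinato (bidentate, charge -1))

(glycinato)dinitrato(1,10-phenanthroline)aluminium(III)

There is no counter-ion, so the complex is neutral overall.
Ligand charges: 1×1,10-phenanthroline (neutral), 1×glycinato (-1 each), 2×nitrato (-1 each); total -3. So Al + (-3) = 0, giving Al = +3.
Ligands are named alphabetically: glycinato before nitrato before phenanthroline.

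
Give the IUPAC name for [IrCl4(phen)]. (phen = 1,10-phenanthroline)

tetrachloro(1,10-phenanthroline)iridium(IV)

There is no counter-ion, so the complex is neutral overall.
Ligand charges: 4×chloro (-1 each), 1×1,10-phenanthroline (neutral); total -4. So Ir + (-4) = 0, giving Ir = +4.
Ligands are named alphabetically: chloro before phenanthroline.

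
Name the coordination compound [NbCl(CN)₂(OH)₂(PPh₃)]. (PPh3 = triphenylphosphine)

chlorodicyanodihydroxo(triphenylphosphine)niobium(V)

There is no counter-ion, so the complex is neutral overall.
Ligand charges: 2×cyano (-1 each), 2×hydroxo (-1 each), 1×chloro (-1 each), 1×triphenylphosphine (neutral); total -5. So Nb + (-5) = 0, giving Nb = +5.
Ligands are named alphabetically: chloro before cyano before hydroxo before triphenylphosphine.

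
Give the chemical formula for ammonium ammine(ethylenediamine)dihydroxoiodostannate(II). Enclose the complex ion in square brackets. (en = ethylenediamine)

Ligands: 2 hydroxo (OH, -1), 1 ethylenediamine (en, neutral), 1 ammine (NH3, neutral), 1 iodo (I, -1). Ligand charge sum = -3.
With Sn in oxidation state +2, the complex ion is [Sn...]^1−.
Charge balance with ammonium (+1) requires 1 complex ion per 1 ammonium.

NH4[Sn(en)I(NH3)(OH)2]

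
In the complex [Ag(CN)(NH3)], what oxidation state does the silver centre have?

+1

No counter-ion: the bracketed complex is neutral.
Ligand charges: 1×CN = -1; 1×NH3 neutral; sum -1.
Ag + (-1) = 0 ⇒ Ag is +1.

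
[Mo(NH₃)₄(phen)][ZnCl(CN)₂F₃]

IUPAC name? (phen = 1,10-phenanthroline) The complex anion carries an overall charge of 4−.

The complex anion is given as 4−; its ligand charges sum to -6, so Zn = +2.
A 1:1 salt means the cation carries the equal and opposite charge, 4+.
Cation: ligand charges sum to 0; for the ion to be 4+, Mo = +4.

tetraammine(1,10-phenanthroline)molybdenum(IV) chlorodicyanotrifluorozincate(II)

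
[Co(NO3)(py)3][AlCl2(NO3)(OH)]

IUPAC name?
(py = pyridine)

nitratotris(pyridine)cobalt(II) dichlorohydroxonitratoaluminate(III)

Aluminium is always +3 in its complexes; the anion's ligand charges sum to -4, so the complex anion is 1−.
A 1:1 salt means the cation carries the equal and opposite charge, 1+.
Cation: ligand charges sum to -1; for the ion to be 1+, Co = +2.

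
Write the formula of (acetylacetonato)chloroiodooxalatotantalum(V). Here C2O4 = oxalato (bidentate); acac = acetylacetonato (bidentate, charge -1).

Ligands: 1 chloro (Cl, -1), 1 oxalato (C2O4, -2), 1 iodo (I, -1), 1 acetylacetonato (acac, -1). Ligand charge sum = -5.
With Ta in oxidation state +5, the complex ion is [Ta...].

[Ta(acac)(C2O4)ClI]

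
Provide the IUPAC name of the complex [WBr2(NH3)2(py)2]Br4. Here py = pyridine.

The 4 bromide counter-ions carry a total charge of -4, so each complex ion is 4+.
Ligand charges: 2×ammine (neutral), 2×bromo (-1 each), 2×pyridine (neutral); total -2. So W + (-2) = 4+, giving W = +6.
Ligands are named alphabetically: ammine before bromo before pyridine.

diamminedibromobis(pyridine)tungsten(VI) bromide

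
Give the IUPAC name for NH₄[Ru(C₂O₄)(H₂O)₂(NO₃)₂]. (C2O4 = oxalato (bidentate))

ammonium diaquadinitratooxalatoruthenate(III)

The 1 ammonium counter-ion carries a total charge of +1, so each complex ion is 1−.
Ligand charges: 2×aqua (neutral), 2×nitrato (-1 each), 1×oxalato (-2 each); total -4. So Ru + (-4) = 1−, giving Ru = +3.
Ligands are named alphabetically: aqua before nitrato before oxalato.
The complex ion is anionic, so ruthenium takes the -ate form ruthenate(III).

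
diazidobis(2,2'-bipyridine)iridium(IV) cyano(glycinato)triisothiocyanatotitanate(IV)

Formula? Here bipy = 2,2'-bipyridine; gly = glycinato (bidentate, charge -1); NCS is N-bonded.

Cation [Ir…]: ligand charges -2, Ir(IV) ⇒ ion charge 2+.
Anion [Ti…]: ligand charges -5, Ti(IV) ⇒ ion charge 1−.
One 2+ cation requires 2 of the 1− anion.

[Ir(bipy)2(N3)2][Ti(CN)(gly)(NCS)3]2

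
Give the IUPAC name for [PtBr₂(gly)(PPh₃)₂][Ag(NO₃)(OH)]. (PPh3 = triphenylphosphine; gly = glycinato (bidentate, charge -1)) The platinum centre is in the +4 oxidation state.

Pt is given as +4; the cation's ligand charges sum to -3, so the complex cation is 1+.
A 1:1 salt means the anion carries the equal and opposite charge, 1−.
Anion: ligand charges sum to -2; for the ion to be 1−, Ag = +1.

dibromo(glycinato)bis(triphenylphosphine)platinum(IV) hydroxonitratoargentate(I)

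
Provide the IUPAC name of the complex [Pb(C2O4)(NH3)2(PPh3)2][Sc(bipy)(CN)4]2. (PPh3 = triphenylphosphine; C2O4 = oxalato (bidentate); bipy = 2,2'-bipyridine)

diammineoxalatobis(triphenylphosphine)lead(IV) (2,2'-bipyridine)tetracyanoscandate(III)

Scandium is always +3 in its complexes; the anion's ligand charges sum to -4, so the complex anion is 1−.
With 2 anions per cation, the cation must be 2×1 = 2+.
Cation: ligand charges sum to -2; for the ion to be 2+, Pb = +4.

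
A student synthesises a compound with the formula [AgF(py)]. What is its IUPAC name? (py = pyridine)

fluoro(pyridine)silver(I)

There is no counter-ion, so the complex is neutral overall.
Ligand charges: 1×fluoro (-1 each), 1×pyridine (neutral); total -1. So Ag + (-1) = 0, giving Ag = +1.
Ligands are named alphabetically: fluoro before pyridine.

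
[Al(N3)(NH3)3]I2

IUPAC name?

triammineazidoaluminium(III) iodide

The 2 iodide counter-ions carry a total charge of -2, so each complex ion is 2+.
Ligand charges: 1×azido (-1 each), 3×ammine (neutral); total -1. So Al + (-1) = 2+, giving Al = +3.
Ligands are named alphabetically: ammine before azido.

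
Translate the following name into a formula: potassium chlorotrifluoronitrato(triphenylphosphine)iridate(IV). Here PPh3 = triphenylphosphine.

K[IrClF3(NO3)(PPh3)]

Ligands: 1 chloro (Cl, -1), 1 nitrato (NO3, -1), 3 fluoro (F, -1), 1 triphenylphosphine (PPh3, neutral). Ligand charge sum = -5.
With Ir in oxidation state +4, the complex ion is [Ir...]^1−.
Charge balance with potassium (+1) requires 1 complex ion per 1 potassium.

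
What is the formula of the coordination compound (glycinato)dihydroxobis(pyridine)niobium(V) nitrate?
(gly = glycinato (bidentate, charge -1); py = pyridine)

Ligands: 1 glycinato (gly, -1), 2 pyridine (py, neutral), 2 hydroxo (OH, -1). Ligand charge sum = -3.
With Nb in oxidation state +5, the complex ion is [Nb...]^2+.
Charge balance with nitrate (-1) requires 1 complex ion per 2 nitrate.

[Nb(gly)(OH)2(py)2](NO3)2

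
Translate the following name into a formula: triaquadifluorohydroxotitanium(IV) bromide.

Ligands: 3 aqua (H2O, neutral), 1 hydroxo (OH, -1), 2 fluoro (F, -1). Ligand charge sum = -3.
With Ti in oxidation state +4, the complex ion is [Ti...]^1+.
Charge balance with bromide (-1) requires 1 complex ion per 1 bromide.

[TiF2(H2O)3(OH)]Br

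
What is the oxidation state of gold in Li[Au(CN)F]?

+1

1 lithium outside the brackets (+1 each) → the complex ion is 1−.
Ligand charges: 1×F = -1; 1×CN = -1; sum -2.
Au + (-2) = 1− ⇒ Au is +1.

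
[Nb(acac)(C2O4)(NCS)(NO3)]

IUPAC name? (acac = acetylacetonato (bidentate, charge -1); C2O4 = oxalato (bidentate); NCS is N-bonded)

(acetylacetonato)isothiocyanatonitratooxalatoniobium(V)

There is no counter-ion, so the complex is neutral overall.
Ligand charges: 1×acetylacetonato (-1 each), 1×oxalato (-2 each), 1×nitrato (-1 each), 1×isothiocyanato (-1 each); total -5. So Nb + (-5) = 0, giving Nb = +5.
Ligands are named alphabetically: acetylacetonato before isothiocyanato before nitrato before oxalato.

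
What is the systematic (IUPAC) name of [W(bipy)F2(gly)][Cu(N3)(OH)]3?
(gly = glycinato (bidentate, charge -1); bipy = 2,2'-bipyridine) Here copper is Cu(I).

Cu is given as +1; the anion's ligand charges sum to -2, so the complex anion is 1−.
With 3 anions per cation, the cation must be 3×1 = 3+.
Cation: ligand charges sum to -3; for the ion to be 3+, W = +6.

(2,2'-bipyridine)difluoro(glycinato)tungsten(VI) azidohydroxocuprate(I)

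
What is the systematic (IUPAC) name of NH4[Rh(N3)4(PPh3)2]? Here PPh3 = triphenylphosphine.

ammonium tetraazidobis(triphenylphosphine)rhodate(III)

The 1 ammonium counter-ion carries a total charge of +1, so each complex ion is 1−.
Ligand charges: 4×azido (-1 each), 2×triphenylphosphine (neutral); total -4. So Rh + (-4) = 1−, giving Rh = +3.
Ligands are named alphabetically: azido before triphenylphosphine.
The complex ion is anionic, so rhodium takes the -ate form rhodate(III).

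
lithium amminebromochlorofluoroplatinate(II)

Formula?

Li[PtBrClF(NH3)]

Ligands: 1 chloro (Cl, -1), 1 bromo (Br, -1), 1 fluoro (F, -1), 1 ammine (NH3, neutral). Ligand charge sum = -3.
Charge balance with lithium (+1) requires 1 complex ion per 1 lithium.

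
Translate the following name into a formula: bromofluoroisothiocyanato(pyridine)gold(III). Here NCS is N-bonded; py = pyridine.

[AuBrF(NCS)(py)]

Ligands: 1 fluoro (F, -1), 1 bromo (Br, -1), 1 isothiocyanato (NCS, -1), 1 pyridine (py, neutral). Ligand charge sum = -3.
With Au in oxidation state +3, the complex ion is [Au...].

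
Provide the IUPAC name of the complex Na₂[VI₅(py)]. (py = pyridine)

The 2 sodium counter-ions carry a total charge of +2, so each complex ion is 2−.
Ligand charges: 1×pyridine (neutral), 5×iodo (-1 each); total -5. So V + (-5) = 2−, giving V = +3.
Ligands are named alphabetically: iodo before pyridine.
The complex ion is anionic, so vanadium takes the -ate form vanadate(III).

sodium pentaiodo(pyridine)vanadate(III)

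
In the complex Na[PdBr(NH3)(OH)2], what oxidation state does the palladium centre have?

1 sodium outside the brackets (+1 each) → the complex ion is 1−.
Ligand charges: 1×NH3 neutral; 1×Br = -1; 2×OH = -2; sum -3.
Pd + (-3) = 1− ⇒ Pd is +2.

+2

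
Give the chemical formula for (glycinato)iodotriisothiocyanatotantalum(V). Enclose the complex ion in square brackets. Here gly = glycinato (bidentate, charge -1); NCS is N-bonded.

Ligands: 1 glycinato (gly, -1), 3 isothiocyanato (NCS, -1), 1 iodo (I, -1). Ligand charge sum = -5.
With Ta in oxidation state +5, the complex ion is [Ta...].

[Ta(gly)I(NCS)3]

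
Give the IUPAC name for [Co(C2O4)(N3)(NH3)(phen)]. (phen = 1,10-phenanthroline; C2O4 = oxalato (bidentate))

ammineazidooxalato(1,10-phenanthroline)cobalt(III)

There is no counter-ion, so the complex is neutral overall.
Ligand charges: 1×1,10-phenanthroline (neutral), 1×ammine (neutral), 1×oxalato (-2 each), 1×azido (-1 each); total -3. So Co + (-3) = 0, giving Co = +3.
Ligands are named alphabetically: ammine before azido before oxalato before phenanthroline.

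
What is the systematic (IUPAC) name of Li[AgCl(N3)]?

The 1 lithium counter-ion carries a total charge of +1, so each complex ion is 1−.
Ligand charges: 1×chloro (-1 each), 1×azido (-1 each); total -2. So Ag + (-2) = 1−, giving Ag = +1.
The complex ion is anionic, so silver takes the -ate form argentate(I).

lithium azidochloroargentate(I)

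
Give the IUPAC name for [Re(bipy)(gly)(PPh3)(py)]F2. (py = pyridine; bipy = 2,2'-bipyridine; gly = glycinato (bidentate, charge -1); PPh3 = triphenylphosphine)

(2,2'-bipyridine)(glycinato)(pyridine)(triphenylphosphine)rhenium(III) fluoride

The 2 fluoride counter-ions carry a total charge of -2, so each complex ion is 2+.
Ligand charges: 1×pyridine (neutral), 1×2,2'-bipyridine (neutral), 1×glycinato (-1 each), 1×triphenylphosphine (neutral); total -1. So Re + (-1) = 2+, giving Re = +3.
Ligands are named alphabetically: bipyridine before glycinato before pyridine before triphenylphosphine.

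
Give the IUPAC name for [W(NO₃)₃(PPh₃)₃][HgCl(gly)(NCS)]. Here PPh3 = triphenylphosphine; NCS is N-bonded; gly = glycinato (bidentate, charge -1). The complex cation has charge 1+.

Both ions are complex: the cation is named first with the plain metal name, the anion second with the -ate form; each ion's ligands are alphabetised independently.
The complex cation is given as 1+; its ligand charges sum to -3, so W = +4.
A 1:1 salt means the anion carries the equal and opposite charge, 1−.
Anion: ligand charges sum to -3; for the ion to be 1−, Hg = +2.

trinitratotris(triphenylphosphine)tungsten(IV) chloro(glycinato)isothiocyanatomercurate(II)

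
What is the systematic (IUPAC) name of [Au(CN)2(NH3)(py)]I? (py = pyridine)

The 1 iodide counter-ion carries a total charge of -1, so each complex ion is 1+.
Ligand charges: 2×cyano (-1 each), 1×pyridine (neutral), 1×ammine (neutral); total -2. So Au + (-2) = 1+, giving Au = +3.
Ligands are named alphabetically: ammine before cyano before pyridine.

amminedicyano(pyridine)gold(III) iodide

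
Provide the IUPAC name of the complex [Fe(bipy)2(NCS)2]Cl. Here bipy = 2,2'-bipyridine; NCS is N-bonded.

bis(2,2'-bipyridine)diisothiocyanatoiron(III) chloride

The 1 chloride counter-ion carries a total charge of -1, so each complex ion is 1+.
Ligand charges: 2×2,2'-bipyridine (neutral), 2×isothiocyanato (-1 each); total -2. So Fe + (-2) = 1+, giving Fe = +3.
Ligands are named alphabetically: bipyridine before isothiocyanato.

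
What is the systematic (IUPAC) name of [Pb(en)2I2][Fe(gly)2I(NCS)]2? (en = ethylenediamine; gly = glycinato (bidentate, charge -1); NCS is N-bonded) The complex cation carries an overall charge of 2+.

Both ions are complex: the cation is named first with the plain metal name, the anion second with the -ate form; each ion's ligands are alphabetised independently.
The complex cation is given as 2+; its ligand charges sum to -2, so Pb = +4.
With 2 anions per cation, each anion must be 2/2 = 1−.
Anion: ligand charges sum to -4; for the ion to be 1−, Fe = +3.

bis(ethylenediamine)diiodolead(IV) bis(glycinato)iodoisothiocyanatoferrate(III)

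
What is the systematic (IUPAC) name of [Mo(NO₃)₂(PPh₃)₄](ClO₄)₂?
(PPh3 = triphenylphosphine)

The 2 perchlorate counter-ions carry a total charge of -2, so each complex ion is 2+.
Ligand charges: 4×triphenylphosphine (neutral), 2×nitrato (-1 each); total -2. So Mo + (-2) = 2+, giving Mo = +4.
Ligands are named alphabetically: nitrato before triphenylphosphine.

dinitratotetrakis(triphenylphosphine)molybdenum(IV) perchlorate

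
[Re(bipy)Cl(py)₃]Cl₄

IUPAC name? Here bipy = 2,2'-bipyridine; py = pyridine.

The 4 chloride counter-ions carry a total charge of -4, so each complex ion is 4+.
Ligand charges: 1×chloro (-1 each), 1×2,2'-bipyridine (neutral), 3×pyridine (neutral); total -1. So Re + (-1) = 4+, giving Re = +5.
Ligands are named alphabetically: bipyridine before chloro before pyridine.

(2,2'-bipyridine)chlorotris(pyridine)rhenium(V) chloride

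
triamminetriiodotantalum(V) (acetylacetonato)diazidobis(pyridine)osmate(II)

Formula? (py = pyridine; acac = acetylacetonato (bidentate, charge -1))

[TaI3(NH3)3][Os(acac)(N3)2(py)2]2

Cation [Ta…]: ligand charges -3, Ta(V) ⇒ ion charge 2+.
Anion [Os…]: ligand charges -3, Os(II) ⇒ ion charge 1−.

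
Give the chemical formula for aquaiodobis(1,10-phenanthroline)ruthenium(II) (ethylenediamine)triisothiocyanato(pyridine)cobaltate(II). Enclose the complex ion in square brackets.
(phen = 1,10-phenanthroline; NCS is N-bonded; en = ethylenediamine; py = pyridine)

[Ru(H2O)I(phen)2][Co(en)(NCS)3(py)]

Cation [Ru…]: ligand charges -1, Ru(II) ⇒ ion charge 1+.
Anion [Co…]: ligand charges -3, Co(II) ⇒ ion charge 1−.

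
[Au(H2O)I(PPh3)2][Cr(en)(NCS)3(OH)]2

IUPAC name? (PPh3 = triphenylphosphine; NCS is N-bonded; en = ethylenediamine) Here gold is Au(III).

aquaiodobis(triphenylphosphine)gold(III) (ethylenediamine)hydroxotriisothiocyanatochromate(III)

Au is given as +3; the cation's ligand charges sum to -1, so the complex cation is 2+.
With 2 anions per cation, each anion must be 2/2 = 1−.
Anion: ligand charges sum to -4; for the ion to be 1−, Cr = +3.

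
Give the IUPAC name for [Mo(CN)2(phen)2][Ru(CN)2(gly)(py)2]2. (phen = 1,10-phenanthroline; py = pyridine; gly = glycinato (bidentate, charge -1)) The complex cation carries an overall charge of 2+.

dicyanobis(1,10-phenanthroline)molybdenum(IV) dicyano(glycinato)bis(pyridine)ruthenate(II)

The complex cation is given as 2+; its ligand charges sum to -2, so Mo = +4.
With 2 anions per cation, each anion must be 2/2 = 1−.
Anion: ligand charges sum to -3; for the ion to be 1−, Ru = +2.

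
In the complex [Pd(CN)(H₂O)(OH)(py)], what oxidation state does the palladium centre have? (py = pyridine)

No counter-ion: the bracketed complex is neutral.
Ligand charges: 1×py neutral; 1×H2O neutral; 1×CN = -1; 1×OH = -1; sum -2.
Pd + (-2) = 0 ⇒ Pd is +2.

+2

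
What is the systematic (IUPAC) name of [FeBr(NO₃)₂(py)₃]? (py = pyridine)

There is no counter-ion, so the complex is neutral overall.
Ligand charges: 2×nitrato (-1 each), 1×bromo (-1 each), 3×pyridine (neutral); total -3. So Fe + (-3) = 0, giving Fe = +3.
Ligands are named alphabetically: bromo before nitrato before pyridine.

bromodinitratotris(pyridine)iron(III)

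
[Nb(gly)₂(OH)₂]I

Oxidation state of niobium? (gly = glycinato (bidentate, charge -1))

1 iodide outside the brackets (-1 each) → the complex ion is 1+.
Ligand charges: 2×gly = -2; 2×OH = -2; sum -4.
Nb + (-4) = 1+ ⇒ Nb is +5.

+5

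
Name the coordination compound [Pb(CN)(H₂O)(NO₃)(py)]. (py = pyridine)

aquacyanonitrato(pyridine)lead(II)

There is no counter-ion, so the complex is neutral overall.
Ligand charges: 1×cyano (-1 each), 1×nitrato (-1 each), 1×aqua (neutral), 1×pyridine (neutral); total -2. So Pb + (-2) = 0, giving Pb = +2.
Ligands are named alphabetically: aqua before cyano before nitrato before pyridine.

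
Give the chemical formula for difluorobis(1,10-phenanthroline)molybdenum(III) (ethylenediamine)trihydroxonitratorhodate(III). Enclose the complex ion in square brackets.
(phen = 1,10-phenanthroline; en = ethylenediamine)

Cation [Mo…]: ligand charges -2, Mo(III) ⇒ ion charge 1+.
Anion [Rh…]: ligand charges -4, Rh(III) ⇒ ion charge 1−.

[MoF2(phen)2][Rh(en)(NO3)(OH)3]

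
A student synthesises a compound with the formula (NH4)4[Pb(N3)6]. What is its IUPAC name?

ammonium hexaazidoplumbate(II)

The 4 ammonium counter-ions carry a total charge of +4, so each complex ion is 4−.
Ligand charges: 6×azido (-1 each); total -6. So Pb + (-6) = 4−, giving Pb = +2.
The complex ion is anionic, so lead takes the -ate form plumbate(II).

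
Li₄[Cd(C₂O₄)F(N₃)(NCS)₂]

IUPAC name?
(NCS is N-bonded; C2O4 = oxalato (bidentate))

lithium azidofluorodiisothiocyanatooxalatocadmate(II)

The 4 lithium counter-ions carry a total charge of +4, so each complex ion is 4−.
Ligand charges: 2×isothiocyanato (-1 each), 1×fluoro (-1 each), 1×oxalato (-2 each), 1×azido (-1 each); total -6. So Cd + (-6) = 4−, giving Cd = +2.
Ligands are named alphabetically: azido before fluoro before isothiocyanato before oxalato.
The complex ion is anionic, so cadmium takes the -ate form cadmate(II).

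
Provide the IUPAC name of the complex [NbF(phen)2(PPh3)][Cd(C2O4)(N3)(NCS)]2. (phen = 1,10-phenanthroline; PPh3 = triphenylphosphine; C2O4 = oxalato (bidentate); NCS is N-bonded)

Both ions are complex: the cation is named first with the plain metal name, the anion second with the -ate form; each ion's ligands are alphabetised independently.
Cadmium is always +2 in its complexes; the anion's ligand charges sum to -4, so the complex anion is 2−.
With 2 anions per cation, the cation must be 2×2 = 4+.
Cation: ligand charges sum to -1; for the ion to be 4+, Nb = +5.

fluorobis(1,10-phenanthroline)(triphenylphosphine)niobium(V) azidoisothiocyanatooxalatocadmate(II)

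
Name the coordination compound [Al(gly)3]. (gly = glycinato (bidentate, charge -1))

There is no counter-ion, so the complex is neutral overall.
Ligand charges: 3×glycinato (-1 each); total -3. So Al + (-3) = 0, giving Al = +3.

tris(glycinato)aluminium(III)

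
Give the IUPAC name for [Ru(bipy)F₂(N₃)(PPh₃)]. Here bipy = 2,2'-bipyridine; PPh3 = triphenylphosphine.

azido(2,2'-bipyridine)difluoro(triphenylphosphine)ruthenium(III)

There is no counter-ion, so the complex is neutral overall.
Ligand charges: 2×fluoro (-1 each), 1×2,2'-bipyridine (neutral), 1×azido (-1 each), 1×triphenylphosphine (neutral); total -3. So Ru + (-3) = 0, giving Ru = +3.
Ligands are named alphabetically: azido before bipyridine before fluoro before triphenylphosphine.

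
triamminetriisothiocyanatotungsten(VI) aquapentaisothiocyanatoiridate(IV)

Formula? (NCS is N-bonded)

[W(NCS)3(NH3)3][Ir(H2O)(NCS)5]3

Cation [W…]: ligand charges -3, W(VI) ⇒ ion charge 3+.
Anion [Ir…]: ligand charges -5, Ir(IV) ⇒ ion charge 1−.
One 3+ cation requires 3 of the 1− anion.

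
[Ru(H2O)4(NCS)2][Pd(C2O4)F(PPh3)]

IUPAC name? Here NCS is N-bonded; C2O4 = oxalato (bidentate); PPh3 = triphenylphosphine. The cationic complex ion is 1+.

tetraaquadiisothiocyanatoruthenium(III) fluorooxalato(triphenylphosphine)palladate(II)

Both ions are complex: the cation is named first with the plain metal name, the anion second with the -ate form; each ion's ligands are alphabetised independently.
The complex cation is given as 1+; its ligand charges sum to -2, so Ru = +3.
A 1:1 salt means the anion carries the equal and opposite charge, 1−.
Anion: ligand charges sum to -3; for the ion to be 1−, Pd = +2.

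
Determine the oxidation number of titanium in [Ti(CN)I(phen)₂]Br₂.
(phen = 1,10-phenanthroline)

+4

2 bromide outside the brackets (-1 each) → the complex ion is 2+.
Ligand charges: 2×phen neutral; 1×CN = -1; 1×I = -1; sum -2.
Ti + (-2) = 2+ ⇒ Ti is +4.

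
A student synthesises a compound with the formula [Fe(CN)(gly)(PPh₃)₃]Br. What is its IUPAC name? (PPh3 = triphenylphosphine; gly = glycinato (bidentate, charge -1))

cyano(glycinato)tris(triphenylphosphine)iron(III) bromide

The 1 bromide counter-ion carries a total charge of -1, so each complex ion is 1+.
Ligand charges: 3×triphenylphosphine (neutral), 1×glycinato (-1 each), 1×cyano (-1 each); total -2. So Fe + (-2) = 1+, giving Fe = +3.
Ligands are named alphabetically: cyano before glycinato before triphenylphosphine.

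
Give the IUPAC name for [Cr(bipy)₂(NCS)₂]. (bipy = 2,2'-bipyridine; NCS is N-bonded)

bis(2,2'-bipyridine)diisothiocyanatochromium(II)

There is no counter-ion, so the complex is neutral overall.
Ligand charges: 2×2,2'-bipyridine (neutral), 2×isothiocyanato (-1 each); total -2. So Cr + (-2) = 0, giving Cr = +2.
Ligands are named alphabetically: bipyridine before isothiocyanato.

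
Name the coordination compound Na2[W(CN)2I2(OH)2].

sodium dicyanodihydroxodiiodotungstate(IV)

The 2 sodium counter-ions carry a total charge of +2, so each complex ion is 2−.
Ligand charges: 2×iodo (-1 each), 2×hydroxo (-1 each), 2×cyano (-1 each); total -6. So W + (-6) = 2−, giving W = +4.
The complex ion is anionic, so tungsten takes the -ate form tungstate(IV).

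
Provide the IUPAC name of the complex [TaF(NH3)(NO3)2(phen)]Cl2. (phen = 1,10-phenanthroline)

The 2 chloride counter-ions carry a total charge of -2, so each complex ion is 2+.
Ligand charges: 2×nitrato (-1 each), 1×fluoro (-1 each), 1×1,10-phenanthroline (neutral), 1×ammine (neutral); total -3. So Ta + (-3) = 2+, giving Ta = +5.
Ligands are named alphabetically: ammine before fluoro before nitrato before phenanthroline.

amminefluorodinitrato(1,10-phenanthroline)tantalum(V) chloride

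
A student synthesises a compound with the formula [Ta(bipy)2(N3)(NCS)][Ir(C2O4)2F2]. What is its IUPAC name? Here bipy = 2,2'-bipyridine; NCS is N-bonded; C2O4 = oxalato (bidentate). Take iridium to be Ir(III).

Both ions are complex: the cation is named first with the plain metal name, the anion second with the -ate form; each ion's ligands are alphabetised independently.
Ir is given as +3; the anion's ligand charges sum to -6, so the complex anion is 3−.
A 1:1 salt means the cation carries the equal and opposite charge, 3+.
Cation: ligand charges sum to -2; for the ion to be 3+, Ta = +5.

azidobis(2,2'-bipyridine)isothiocyanatotantalum(V) difluorodioxalatoiridate(III)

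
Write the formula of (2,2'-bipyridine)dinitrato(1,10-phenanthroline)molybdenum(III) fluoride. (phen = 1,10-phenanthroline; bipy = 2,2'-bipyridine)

Ligands: 1 1,10-phenanthroline (phen, neutral), 1 2,2'-bipyridine (bipy, neutral), 2 nitrato (NO3, -1). Ligand charge sum = -2.
With Mo in oxidation state +3, the complex ion is [Mo...]^1+.
Charge balance with fluoride (-1) requires 1 complex ion per 1 fluoride.

[Mo(bipy)(NO3)2(phen)]F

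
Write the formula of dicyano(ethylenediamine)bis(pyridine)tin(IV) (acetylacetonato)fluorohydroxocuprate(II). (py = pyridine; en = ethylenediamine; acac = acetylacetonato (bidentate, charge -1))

[Sn(CN)2(en)(py)2][Cu(acac)F(OH)]2

Cation [Sn…]: ligand charges -2, Sn(IV) ⇒ ion charge 2+.
Anion [Cu…]: ligand charges -3, Cu(II) ⇒ ion charge 1−.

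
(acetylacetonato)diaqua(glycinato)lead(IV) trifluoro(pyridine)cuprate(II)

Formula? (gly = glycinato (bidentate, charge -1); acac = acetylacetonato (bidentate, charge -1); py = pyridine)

[Pb(acac)(gly)(H2O)2][CuF3(py)]2

Cation [Pb…]: ligand charges -2, Pb(IV) ⇒ ion charge 2+.
Anion [Cu…]: ligand charges -3, Cu(II) ⇒ ion charge 1−.
One 2+ cation requires 2 of the 1− anion.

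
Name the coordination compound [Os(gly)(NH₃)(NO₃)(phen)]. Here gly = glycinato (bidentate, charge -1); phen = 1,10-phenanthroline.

ammine(glycinato)nitrato(1,10-phenanthroline)osmium(II)

There is no counter-ion, so the complex is neutral overall.
Ligand charges: 1×nitrato (-1 each), 1×glycinato (-1 each), 1×ammine (neutral), 1×1,10-phenanthroline (neutral); total -2. So Os + (-2) = 0, giving Os = +2.
Ligands are named alphabetically: ammine before glycinato before nitrato before phenanthroline.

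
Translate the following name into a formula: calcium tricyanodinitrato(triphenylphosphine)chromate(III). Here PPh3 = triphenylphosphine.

Ca[Cr(CN)3(NO3)2(PPh3)]

Ligands: 3 cyano (CN, -1), 2 nitrato (NO3, -1), 1 triphenylphosphine (PPh3, neutral). Ligand charge sum = -5.
With Cr in oxidation state +3, the complex ion is [Cr...]^2−.
Charge balance with calcium (+2) requires 1 complex ion per 1 calcium.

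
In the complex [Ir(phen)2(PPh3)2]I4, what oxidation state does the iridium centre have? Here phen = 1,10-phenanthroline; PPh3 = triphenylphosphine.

+4

4 iodide outside the brackets (-1 each) → the complex ion is 4+.
Ligand charges: 2×phen neutral; 2×PPh3 neutral; sum 0.
Ir + (0) = 4+ ⇒ Ir is +4.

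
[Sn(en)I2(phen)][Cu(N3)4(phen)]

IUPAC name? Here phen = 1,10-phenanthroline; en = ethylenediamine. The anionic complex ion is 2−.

(ethylenediamine)diiodo(1,10-phenanthroline)tin(IV) tetraazido(1,10-phenanthroline)cuprate(II)

Both ions are complex: the cation is named first with the plain metal name, the anion second with the -ate form; each ion's ligands are alphabetised independently.
The complex anion is given as 2−; its ligand charges sum to -4, so Cu = +2.
A 1:1 salt means the cation carries the equal and opposite charge, 2+.
Cation: ligand charges sum to -2; for the ion to be 2+, Sn = +4.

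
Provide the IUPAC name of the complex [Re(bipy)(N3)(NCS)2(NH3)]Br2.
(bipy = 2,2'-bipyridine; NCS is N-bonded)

The 2 bromide counter-ions carry a total charge of -2, so each complex ion is 2+.
Ligand charges: 1×ammine (neutral), 1×2,2'-bipyridine (neutral), 2×isothiocyanato (-1 each), 1×azido (-1 each); total -3. So Re + (-3) = 2+, giving Re = +5.
Ligands are named alphabetically: ammine before azido before bipyridine before isothiocyanato.

ammineazido(2,2'-bipyridine)diisothiocyanatorhenium(V) bromide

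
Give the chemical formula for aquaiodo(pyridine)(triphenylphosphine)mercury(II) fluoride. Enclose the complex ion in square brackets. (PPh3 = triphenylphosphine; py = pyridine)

[Hg(H2O)I(PPh3)(py)]F

Ligands: 1 iodo (I, -1), 1 aqua (H2O, neutral), 1 triphenylphosphine (PPh3, neutral), 1 pyridine (py, neutral). Ligand charge sum = -1.
Charge balance with fluoride (-1) requires 1 complex ion per 1 fluoride.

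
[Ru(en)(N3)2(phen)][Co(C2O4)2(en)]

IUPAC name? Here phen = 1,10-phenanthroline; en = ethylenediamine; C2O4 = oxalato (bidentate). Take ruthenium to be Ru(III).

Both ions are complex: the cation is named first with the plain metal name, the anion second with the -ate form; each ion's ligands are alphabetised independently.
Ru is given as +3; the cation's ligand charges sum to -2, so the complex cation is 1+.
A 1:1 salt means the anion carries the equal and opposite charge, 1−.
Anion: ligand charges sum to -4; for the ion to be 1−, Co = +3.

diazido(ethylenediamine)(1,10-phenanthroline)ruthenium(III) (ethylenediamine)dioxalatocobaltate(III)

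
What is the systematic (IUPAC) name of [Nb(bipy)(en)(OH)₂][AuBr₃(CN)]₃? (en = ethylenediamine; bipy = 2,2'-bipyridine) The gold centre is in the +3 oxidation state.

(2,2'-bipyridine)(ethylenediamine)dihydroxoniobium(V) tribromocyanoaurate(III)

Au is given as +3; the anion's ligand charges sum to -4, so the complex anion is 1−.
With 3 anions per cation, the cation must be 3×1 = 3+.
Cation: ligand charges sum to -2; for the ion to be 3+, Nb = +5.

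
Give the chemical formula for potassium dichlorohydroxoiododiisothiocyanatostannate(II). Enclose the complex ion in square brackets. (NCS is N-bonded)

K4[SnCl2I(NCS)2(OH)]

Ligands: 2 chloro (Cl, -1), 1 iodo (I, -1), 2 isothiocyanato (NCS, -1), 1 hydroxo (OH, -1). Ligand charge sum = -6.
Charge balance with potassium (+1) requires 1 complex ion per 4 potassium.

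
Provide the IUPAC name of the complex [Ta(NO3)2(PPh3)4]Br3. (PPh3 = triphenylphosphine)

The 3 bromide counter-ions carry a total charge of -3, so each complex ion is 3+.
Ligand charges: 2×nitrato (-1 each), 4×triphenylphosphine (neutral); total -2. So Ta + (-2) = 3+, giving Ta = +5.
Ligands are named alphabetically: nitrato before triphenylphosphine.

dinitratotetrakis(triphenylphosphine)tantalum(V) bromide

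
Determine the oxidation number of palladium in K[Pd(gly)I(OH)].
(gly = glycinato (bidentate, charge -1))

1 potassium outside the brackets (+1 each) → the complex ion is 1−.
Ligand charges: 1×gly = -1; 1×OH = -1; 1×I = -1; sum -3.
Pd + (-3) = 1− ⇒ Pd is +2.

+2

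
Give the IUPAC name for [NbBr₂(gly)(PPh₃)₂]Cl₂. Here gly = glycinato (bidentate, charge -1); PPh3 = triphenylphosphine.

The 2 chloride counter-ions carry a total charge of -2, so each complex ion is 2+.
Ligand charges: 1×glycinato (-1 each), 2×bromo (-1 each), 2×triphenylphosphine (neutral); total -3. So Nb + (-3) = 2+, giving Nb = +5.
Ligands are named alphabetically: bromo before glycinato before triphenylphosphine.

dibromo(glycinato)bis(triphenylphosphine)niobium(V) chloride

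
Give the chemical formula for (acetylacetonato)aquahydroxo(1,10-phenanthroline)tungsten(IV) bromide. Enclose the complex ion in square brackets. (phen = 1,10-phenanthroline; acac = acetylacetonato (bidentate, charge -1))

Ligands: 1 1,10-phenanthroline (phen, neutral), 1 acetylacetonato (acac, -1), 1 hydroxo (OH, -1), 1 aqua (H2O, neutral). Ligand charge sum = -2.
With W in oxidation state +4, the complex ion is [W...]^2+.
Charge balance with bromide (-1) requires 1 complex ion per 2 bromide.

[W(acac)(H2O)(OH)(phen)]Br2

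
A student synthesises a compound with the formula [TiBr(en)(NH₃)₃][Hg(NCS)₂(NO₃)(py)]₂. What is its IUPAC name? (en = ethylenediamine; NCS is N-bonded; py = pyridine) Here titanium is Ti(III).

Ti is given as +3; the cation's ligand charges sum to -1, so the complex cation is 2+.
With 2 anions per cation, each anion must be 2/2 = 1−.
Anion: ligand charges sum to -3; for the ion to be 1−, Hg = +2.

triamminebromo(ethylenediamine)titanium(III) diisothiocyanatonitrato(pyridine)mercurate(II)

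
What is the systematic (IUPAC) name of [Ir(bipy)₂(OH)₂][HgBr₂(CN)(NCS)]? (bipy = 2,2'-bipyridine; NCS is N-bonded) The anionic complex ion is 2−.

Both ions are complex: the cation is named first with the plain metal name, the anion second with the -ate form; each ion's ligands are alphabetised independently.
The complex anion is given as 2−; its ligand charges sum to -4, so Hg = +2.
A 1:1 salt means the cation carries the equal and opposite charge, 2+.
Cation: ligand charges sum to -2; for the ion to be 2+, Ir = +4.

bis(2,2'-bipyridine)dihydroxoiridium(IV) dibromocyanoisothiocyanatomercurate(II)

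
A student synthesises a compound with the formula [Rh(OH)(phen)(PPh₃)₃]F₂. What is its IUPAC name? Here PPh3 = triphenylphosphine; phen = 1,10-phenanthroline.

The 2 fluoride counter-ions carry a total charge of -2, so each complex ion is 2+.
Ligand charges: 3×triphenylphosphine (neutral), 1×1,10-phenanthroline (neutral), 1×hydroxo (-1 each); total -1. So Rh + (-1) = 2+, giving Rh = +3.
Ligands are named alphabetically: hydroxo before phenanthroline before triphenylphosphine.

hydroxo(1,10-phenanthroline)tris(triphenylphosphine)rhodium(III) fluoride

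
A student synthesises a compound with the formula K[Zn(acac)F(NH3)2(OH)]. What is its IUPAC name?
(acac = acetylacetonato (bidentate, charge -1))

The 1 potassium counter-ion carries a total charge of +1, so each complex ion is 1−.
Ligand charges: 1×hydroxo (-1 each), 1×fluoro (-1 each), 1×acetylacetonato (-1 each), 2×ammine (neutral); total -3. So Zn + (-3) = 1−, giving Zn = +2.
Ligands are named alphabetically: acetylacetonato before ammine before fluoro before hydroxo.
The complex ion is anionic, so zinc takes the -ate form zincate(II).

potassium (acetylacetonato)diamminefluorohydroxozincate(II)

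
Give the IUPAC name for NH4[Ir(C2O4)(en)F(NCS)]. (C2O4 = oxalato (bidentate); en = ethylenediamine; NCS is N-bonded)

ammonium (ethylenediamine)fluoroisothiocyanatooxalatoiridate(III)

The 1 ammonium counter-ion carries a total charge of +1, so each complex ion is 1−.
Ligand charges: 1×oxalato (-2 each), 1×ethylenediamine (neutral), 1×isothiocyanato (-1 each), 1×fluoro (-1 each); total -4. So Ir + (-4) = 1−, giving Ir = +3.
Ligands are named alphabetically: ethylenediamine before fluoro before isothiocyanato before oxalato.
The complex ion is anionic, so iridium takes the -ate form iridate(III).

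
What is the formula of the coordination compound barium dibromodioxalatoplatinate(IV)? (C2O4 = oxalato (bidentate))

Ba[PtBr2(C2O4)2]

Ligands: 2 bromo (Br, -1), 2 oxalato (C2O4, -2). Ligand charge sum = -6.
With Pt in oxidation state +4, the complex ion is [Pt...]^2−.
Charge balance with barium (+2) requires 1 complex ion per 1 barium.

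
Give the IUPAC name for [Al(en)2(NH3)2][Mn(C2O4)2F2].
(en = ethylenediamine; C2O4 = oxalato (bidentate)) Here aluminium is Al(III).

diamminebis(ethylenediamine)aluminium(III) difluorodioxalatomanganate(III)

Both ions are complex: the cation is named first with the plain metal name, the anion second with the -ate form; each ion's ligands are alphabetised independently.
Al is given as +3; the cation's ligand charges sum to 0, so the complex cation is 3+.
A 1:1 salt means the anion carries the equal and opposite charge, 3−.
Anion: ligand charges sum to -6; for the ion to be 3−, Mn = +3.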